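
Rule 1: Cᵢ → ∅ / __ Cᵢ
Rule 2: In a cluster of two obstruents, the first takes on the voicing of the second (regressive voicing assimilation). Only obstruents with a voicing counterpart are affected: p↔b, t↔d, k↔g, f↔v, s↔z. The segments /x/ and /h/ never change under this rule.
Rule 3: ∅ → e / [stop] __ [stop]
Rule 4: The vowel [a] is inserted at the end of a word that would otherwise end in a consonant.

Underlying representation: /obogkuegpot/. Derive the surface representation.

Rule 1 (degemination): no segment meets the environment; /obogkuegpot/ is unchanged.
Rule 2 (regressive voicing assimilation): /g/ precedes the voiceless obstruent /k/, so it devoices to [k] by assimilation. /g/ precedes the voiceless obstruent /p/, so it devoices to [k] by assimilation. /obogkuegpot/ → obokkuekpot.
Rule 3 (stop-cluster e-epenthesis): /k/ and /k/ form a stop–stop cluster, so [e] is inserted between them. /k/ and /p/ form a stop–stop cluster, so [e] is inserted between them. /obokkuekpot/ → obokekuekepot.
Rule 4 (final a-epenthesis): the form ends in the consonant /t/, so [a] is inserted word-finally. /obokekuekepot/ → obokekuekepota.

obokekuekepota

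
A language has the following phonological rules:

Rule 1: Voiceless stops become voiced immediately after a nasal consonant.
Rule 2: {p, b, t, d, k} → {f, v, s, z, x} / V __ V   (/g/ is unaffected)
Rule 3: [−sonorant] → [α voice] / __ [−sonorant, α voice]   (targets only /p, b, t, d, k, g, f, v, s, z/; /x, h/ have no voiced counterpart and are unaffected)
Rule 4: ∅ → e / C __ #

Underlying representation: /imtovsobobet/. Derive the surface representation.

Rule 1 (post-nasal voicing): /t/ is a voiceless stop immediately after the nasal /m/, so it voices to [d]. /imtovsobobet/ → imdovsobobet.
Rule 2 (intervocalic spirantization): /b/ is a stop between vowels /o/ and /o/, so it spirantizes to the fricative [v]. /b/ is a stop between vowels /o/ and /e/, so it spirantizes to the fricative [v]. /imdovsobobet/ → imdovsovovet.
Rule 3 (regressive voicing assimilation): /v/ precedes the voiceless obstruent /s/, so it devoices to [f] by assimilation. /imdovsovovet/ → imdofsovovet.
Rule 4 (final e-epenthesis): the form ends in the consonant /t/, so [e] is inserted word-finally. /imdofsovovet/ → imdofsovovete.

imdofsovovete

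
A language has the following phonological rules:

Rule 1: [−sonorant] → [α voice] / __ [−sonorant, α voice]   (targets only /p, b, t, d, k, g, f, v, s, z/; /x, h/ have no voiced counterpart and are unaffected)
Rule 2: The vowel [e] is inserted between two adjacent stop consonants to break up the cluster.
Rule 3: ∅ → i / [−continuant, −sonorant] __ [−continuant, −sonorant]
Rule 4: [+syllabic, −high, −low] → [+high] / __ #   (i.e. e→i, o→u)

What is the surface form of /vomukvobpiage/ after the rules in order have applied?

Rule 1 (regressive voicing assimilation): /k/ precedes the voiced obstruent /v/, so it voices to [g] by assimilation. /b/ precedes the voiceless obstruent /p/, so it devoices to [p] by assimilation. /vomukvobpiage/ → vomugvoppiage.
Rule 2 (stop-cluster e-epenthesis): /p/ and /p/ form a stop–stop cluster, so [e] is inserted between them. /vomugvoppiage/ → vomugvopepiage.
Rule 3 (stop-cluster i-epenthesis): no segment meets the environment; /vomugvopepiage/ is unchanged.
Rule 4 (final vowel raising): /e/ is a mid vowel in word-final position, so it raises to [i]. /vomugvopepiage/ → vomugvopepiagi.

vomugvopepiagi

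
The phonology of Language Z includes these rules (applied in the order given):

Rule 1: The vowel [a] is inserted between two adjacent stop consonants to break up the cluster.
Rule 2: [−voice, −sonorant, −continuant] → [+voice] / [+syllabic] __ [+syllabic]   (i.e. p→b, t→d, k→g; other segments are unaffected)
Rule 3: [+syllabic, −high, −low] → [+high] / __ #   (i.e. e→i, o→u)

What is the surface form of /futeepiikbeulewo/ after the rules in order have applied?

Rule 1 (stop-cluster a-epenthesis): /k/ and /b/ form a stop–stop cluster, so [a] is inserted between them. /futeepiikbeulewo/ → futeepiikabeulewo.
Rule 2 (intervocalic voicing): /t/ is a voiceless stop between vowels /u/ and /e/, so it voices to [d]. /p/ is a voiceless stop between vowels /e/ and /i/, so it voices to [b]. /k/ is a voiceless stop between vowels /i/ and /a/, so it voices to [g]. /futeepiikabeulewo/ → fudeebiigabeulewo.
Rule 3 (final vowel raising): /o/ is a mid vowel in word-final position, so it raises to [u]. /fudeebiigabeulewo/ → fudeebiigabeulewu.

fudeebiigabeulewu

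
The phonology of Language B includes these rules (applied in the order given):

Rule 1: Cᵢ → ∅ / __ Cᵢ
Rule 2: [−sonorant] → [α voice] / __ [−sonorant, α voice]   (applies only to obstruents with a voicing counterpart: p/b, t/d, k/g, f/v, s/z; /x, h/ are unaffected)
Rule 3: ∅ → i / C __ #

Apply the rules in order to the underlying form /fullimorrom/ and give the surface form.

Rule 1 (degemination): /ll/ is a geminate; the first /l/ deletes. /rr/ is a geminate; the first /r/ deletes. /fullimorrom/ → fulimorom.
Rule 2 (regressive voicing assimilation): no segment meets the environment; /fulimorom/ is unchanged.
Rule 3 (final i-epenthesis): the form ends in the consonant /m/, so [i] is inserted word-finally. /fulimorom/ → fulimoromi.

fulimoromi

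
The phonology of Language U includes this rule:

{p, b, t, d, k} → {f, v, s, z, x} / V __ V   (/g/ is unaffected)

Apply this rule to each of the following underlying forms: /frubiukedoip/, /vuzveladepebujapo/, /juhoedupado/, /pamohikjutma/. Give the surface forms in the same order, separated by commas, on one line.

fruviuxezoip, vuzvelazefevujafo, juhoezufazo, pamohikjutma

/frubiukedoip/: /b/ is a stop between vowels /u/ and /i/, so it spirantizes to the fricative [v]. /k/ is a stop between vowels /u/ and /e/, so it spirantizes to the fricative [x]. /d/ is a stop between vowels /e/ and /o/, so it spirantizes to the fricative [z]. → [fruviuxezoip].
/vuzveladepebujapo/: /d/ is a stop between vowels /a/ and /e/, so it spirantizes to the fricative [z]. /p/ is a stop between vowels /e/ and /e/, so it spirantizes to the fricative [f]. /b/ is a stop between vowels /e/ and /u/, so it spirantizes to the fricative [v]. /p/ is a stop between vowels /a/ and /o/, so it spirantizes to the fricative [f]. → [vuzvelazefevujafo].
/juhoedupado/: /d/ is a stop between vowels /e/ and /u/, so it spirantizes to the fricative [z]. /p/ is a stop between vowels /u/ and /a/, so it spirantizes to the fricative [f]. /d/ is a stop between vowels /a/ and /o/, so it spirantizes to the fricative [z]. → [juhoezufazo].
/pamohikjutma/: the rule's environment is not met; surfaces unchanged as [pamohikjutma].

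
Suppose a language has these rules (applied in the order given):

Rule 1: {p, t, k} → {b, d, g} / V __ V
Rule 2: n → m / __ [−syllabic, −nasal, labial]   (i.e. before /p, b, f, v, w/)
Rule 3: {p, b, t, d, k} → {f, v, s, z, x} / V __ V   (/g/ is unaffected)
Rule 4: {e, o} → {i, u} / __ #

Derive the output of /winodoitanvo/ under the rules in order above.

Rule 1 (intervocalic voicing): /t/ is a voiceless stop between vowels /i/ and /a/, so it voices to [d]. /winodoitanvo/ → winodoidanvo.
Rule 2 (nasal place assimilation): /n/ precedes the labial consonant /v/, so it assimilates in place to [m]. /winodoidanvo/ → winodoidamvo.
Rule 3 (intervocalic spirantization): /d/ is a stop between vowels /o/ and /o/, so it spirantizes to the fricative [z]. /d/ is a stop between vowels /i/ and /a/, so it spirantizes to the fricative [z]. /winodoidamvo/ → winozoizamvo.
Rule 4 (final vowel raising): /o/ is a mid vowel in word-final position, so it raises to [u]. /winozoizamvo/ → winozoizamvu.

winozoizamvu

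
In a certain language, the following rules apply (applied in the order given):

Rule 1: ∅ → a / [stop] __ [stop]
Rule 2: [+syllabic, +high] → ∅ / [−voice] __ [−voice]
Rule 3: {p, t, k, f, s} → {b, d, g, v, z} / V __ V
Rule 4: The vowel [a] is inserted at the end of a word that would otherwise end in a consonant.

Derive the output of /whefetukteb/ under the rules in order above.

whevetkadeba

Rule 1 (stop-cluster a-epenthesis): /k/ and /t/ form a stop–stop cluster, so [a] is inserted between them. /whefetukteb/ → whefetukateb.
Rule 2 (high vowel syncope): /u/ is a high vowel flanked by voiceless consonants /t/ and /k/, so it deletes. /whefetukateb/ → whefetkateb.
Rule 3 (intervocalic voicing): /f/ is a voiceless obstruent between vowels /e/ and /e/, so it voices to [v]. /t/ is a voiceless obstruent between vowels /a/ and /e/, so it voices to [d]. /whefetkateb/ → whevetkadeb.
Rule 4 (final a-epenthesis): the form ends in the consonant /b/, so [a] is inserted word-finally. /whevetkadeb/ → whevetkadeba.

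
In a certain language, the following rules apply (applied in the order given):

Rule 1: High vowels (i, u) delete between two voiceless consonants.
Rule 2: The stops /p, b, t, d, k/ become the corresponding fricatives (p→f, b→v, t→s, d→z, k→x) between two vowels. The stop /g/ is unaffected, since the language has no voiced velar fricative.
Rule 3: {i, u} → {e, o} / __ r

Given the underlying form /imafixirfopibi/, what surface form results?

imafxerfofivi

Rule 1 (high vowel syncope): /i/ is a high vowel flanked by voiceless consonants /f/ and /x/, so it deletes. /imafixirfopibi/ → imafxirfopibi.
Rule 2 (intervocalic spirantization): /p/ is a stop between vowels /o/ and /i/, so it spirantizes to the fricative [f]. /b/ is a stop between vowels /i/ and /i/, so it spirantizes to the fricative [v]. /imafxirfopibi/ → imafxirfofivi.
Rule 3 (pre-rhotic lowering): /i/ is a high vowel immediately before /r/, so it lowers to [e]. /imafxirfofivi/ → imafxerfofivi.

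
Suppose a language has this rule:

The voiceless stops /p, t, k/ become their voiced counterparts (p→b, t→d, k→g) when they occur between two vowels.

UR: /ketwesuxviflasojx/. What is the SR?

No segment of /ketwesuxviflasojx/ meets the structural description of the rule, so the form surfaces unchanged.

ketwesuxviflasojx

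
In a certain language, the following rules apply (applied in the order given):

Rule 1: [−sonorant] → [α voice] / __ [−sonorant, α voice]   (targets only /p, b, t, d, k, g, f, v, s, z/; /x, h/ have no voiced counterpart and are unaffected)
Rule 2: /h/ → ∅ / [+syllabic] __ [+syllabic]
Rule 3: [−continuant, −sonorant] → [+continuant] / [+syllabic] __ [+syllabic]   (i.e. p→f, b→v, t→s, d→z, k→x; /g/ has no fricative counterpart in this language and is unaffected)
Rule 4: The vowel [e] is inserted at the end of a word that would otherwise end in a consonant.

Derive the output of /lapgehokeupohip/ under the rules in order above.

Rule 1 (regressive voicing assimilation): /p/ precedes the voiced obstruent /g/, so it voices to [b] by assimilation. /lapgehokeupohip/ → labgehokeupohip.
Rule 2 (intervocalic h-deletion): /h/ occurs between vowels /e/ and /o/, so it deletes. /h/ occurs between vowels /o/ and /i/, so it deletes. /labgehokeupohip/ → labgeokeupoip.
Rule 3 (intervocalic spirantization): /k/ is a stop between vowels /o/ and /e/, so it spirantizes to the fricative [x]. /p/ is a stop between vowels /u/ and /o/, so it spirantizes to the fricative [f]. /labgeokeupoip/ → labgeoxeufoip.
Rule 4 (final e-epenthesis): the form ends in the consonant /p/, so [e] is inserted word-finally. /labgeoxeufoip/ → labgeoxeufoipe.

labgeoxeufoipe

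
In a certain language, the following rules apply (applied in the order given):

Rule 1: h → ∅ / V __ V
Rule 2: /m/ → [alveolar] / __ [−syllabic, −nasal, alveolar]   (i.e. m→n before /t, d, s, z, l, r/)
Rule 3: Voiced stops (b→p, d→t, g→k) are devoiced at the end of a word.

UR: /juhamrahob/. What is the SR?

juanraop

Rule 1 (intervocalic h-deletion): /h/ occurs between vowels /u/ and /a/, so it deletes. /h/ occurs between vowels /a/ and /o/, so it deletes. /juhamrahob/ → juamraob.
Rule 2 (nasal place assimilation): /m/ precedes the alveolar consonant /r/, so it assimilates in place to [n]. /juamraob/ → juanraob.
Rule 3 (final devoicing): /b/ is a voiced stop in word-final position, so it devoices to [p]. /juanraob/ → juanraop.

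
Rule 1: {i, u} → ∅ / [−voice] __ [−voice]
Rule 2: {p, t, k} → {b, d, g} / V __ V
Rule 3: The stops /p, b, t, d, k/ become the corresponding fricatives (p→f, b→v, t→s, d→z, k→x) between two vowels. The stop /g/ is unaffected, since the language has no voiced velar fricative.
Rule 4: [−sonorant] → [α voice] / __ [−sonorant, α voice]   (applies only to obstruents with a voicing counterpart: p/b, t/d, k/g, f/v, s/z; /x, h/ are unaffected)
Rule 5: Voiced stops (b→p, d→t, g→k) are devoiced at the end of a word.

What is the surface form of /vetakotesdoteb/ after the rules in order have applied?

vezagozezdozep

Rule 1 (high vowel syncope): no segment meets the environment; /vetakotesdoteb/ is unchanged.
Rule 2 (intervocalic voicing): /t/ is a voiceless stop between vowels /e/ and /a/, so it voices to [d]. /k/ is a voiceless stop between vowels /a/ and /o/, so it voices to [g]. /t/ is a voiceless stop between vowels /o/ and /e/, so it voices to [d]. /t/ is a voiceless stop between vowels /o/ and /e/, so it voices to [d]. /vetakotesdoteb/ → vedagodesdodeb.
Rule 3 (intervocalic spirantization): /d/ is a stop between vowels /e/ and /a/, so it spirantizes to the fricative [z]. /d/ is a stop between vowels /o/ and /e/, so it spirantizes to the fricative [z]. /d/ is a stop between vowels /o/ and /e/, so it spirantizes to the fricative [z]. /vedagodesdodeb/ → vezagozesdozeb.
Rule 4 (regressive voicing assimilation): /s/ precedes the voiced obstruent /d/, so it voices to [z] by assimilation. /vezagozesdozeb/ → vezagozezdozeb.
Rule 5 (final devoicing): /b/ is a voiced stop in word-final position, so it devoices to [p]. /vezagozezdozeb/ → vezagozezdozep.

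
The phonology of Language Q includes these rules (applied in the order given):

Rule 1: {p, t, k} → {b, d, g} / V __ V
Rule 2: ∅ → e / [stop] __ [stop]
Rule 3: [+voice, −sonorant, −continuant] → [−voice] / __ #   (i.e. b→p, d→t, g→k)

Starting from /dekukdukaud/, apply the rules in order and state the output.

Rule 1 (intervocalic voicing): /k/ is a voiceless stop between vowels /e/ and /u/, so it voices to [g]. /k/ is a voiceless stop between vowels /u/ and /a/, so it voices to [g]. /dekukdukaud/ → degukdugaud.
Rule 2 (stop-cluster e-epenthesis): /k/ and /d/ form a stop–stop cluster, so [e] is inserted between them. /degukdugaud/ → degukedugaud.
Rule 3 (final devoicing): /d/ is a voiced stop in word-final position, so it devoices to [t]. /degukedugaud/ → degukedugaut.

degukedugaut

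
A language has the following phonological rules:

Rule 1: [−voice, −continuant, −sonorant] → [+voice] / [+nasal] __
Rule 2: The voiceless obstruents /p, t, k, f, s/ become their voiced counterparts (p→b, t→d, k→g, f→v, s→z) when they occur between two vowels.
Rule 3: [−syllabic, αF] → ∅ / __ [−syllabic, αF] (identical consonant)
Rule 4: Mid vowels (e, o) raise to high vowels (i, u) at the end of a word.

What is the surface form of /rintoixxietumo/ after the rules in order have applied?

rindoixiedumu

Rule 1 (post-nasal voicing): /t/ is a voiceless stop immediately after the nasal /n/, so it voices to [d]. /rintoixxietumo/ → rindoixxietumo.
Rule 2 (intervocalic voicing): /t/ is a voiceless obstruent between vowels /e/ and /u/, so it voices to [d]. /rindoixxietumo/ → rindoixxiedumo.
Rule 3 (degemination): /xx/ is a geminate; the first /x/ deletes. /rindoixxiedumo/ → rindoixiedumo.
Rule 4 (final vowel raising): /o/ is a mid vowel in word-final position, so it raises to [u]. /rindoixiedumo/ → rindoixiedumu.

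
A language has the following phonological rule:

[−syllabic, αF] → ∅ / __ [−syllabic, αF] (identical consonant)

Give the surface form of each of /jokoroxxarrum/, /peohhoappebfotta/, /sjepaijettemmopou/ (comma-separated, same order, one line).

/jokoroxxarrum/: /xx/ is a geminate; the first /x/ deletes. /rr/ is a geminate; the first /r/ deletes. → [jokoroxarum].
/peohhoappebfotta/: /hh/ is a geminate; the first /h/ deletes. /pp/ is a geminate; the first /p/ deletes. /tt/ is a geminate; the first /t/ deletes. → [peohoapebfota].
/sjepaijettemmopou/: /tt/ is a geminate; the first /t/ deletes. /mm/ is a geminate; the first /m/ deletes. → [sjepaijetemopou].

jokoroxarum, peohoapebfota, sjepaijetemopou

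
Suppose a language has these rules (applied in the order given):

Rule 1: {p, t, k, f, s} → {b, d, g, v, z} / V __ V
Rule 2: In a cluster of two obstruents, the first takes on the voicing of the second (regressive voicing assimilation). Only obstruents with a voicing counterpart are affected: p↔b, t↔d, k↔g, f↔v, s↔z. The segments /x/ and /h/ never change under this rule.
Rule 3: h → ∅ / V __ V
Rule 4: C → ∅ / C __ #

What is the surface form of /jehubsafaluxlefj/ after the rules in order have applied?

Rule 1 (intervocalic voicing): /f/ is a voiceless obstruent between vowels /a/ and /a/, so it voices to [v]. /jehubsafaluxlefj/ → jehubsavaluxlefj.
Rule 2 (regressive voicing assimilation): /b/ precedes the voiceless obstruent /s/, so it devoices to [p] by assimilation. /jehubsavaluxlefj/ → jehupsavaluxlefj.
Rule 3 (intervocalic h-deletion): /h/ occurs between vowels /e/ and /u/, so it deletes. /jehupsavaluxlefj/ → jeupsavaluxlefj.
Rule 4 (final cluster simplification): /j/ is the second consonant of a word-final cluster /fj/, so it deletes. /jeupsavaluxlefj/ → jeupsavaluxlef.

jeupsavaluxlef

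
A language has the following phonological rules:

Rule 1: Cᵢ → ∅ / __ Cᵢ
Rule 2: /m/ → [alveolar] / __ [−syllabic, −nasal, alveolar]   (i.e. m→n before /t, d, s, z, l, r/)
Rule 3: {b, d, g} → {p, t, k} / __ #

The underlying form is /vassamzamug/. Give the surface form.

vasanzamuk

Rule 1 (degemination): /ss/ is a geminate; the first /s/ deletes. /vassamzamug/ → vasamzamug.
Rule 2 (nasal place assimilation): /m/ precedes the alveolar consonant /z/, so it assimilates in place to [n]. /vasamzamug/ → vasanzamug.
Rule 3 (final devoicing): /g/ is a voiced stop in word-final position, so it devoices to [k]. /vasanzamug/ → vasanzamuk.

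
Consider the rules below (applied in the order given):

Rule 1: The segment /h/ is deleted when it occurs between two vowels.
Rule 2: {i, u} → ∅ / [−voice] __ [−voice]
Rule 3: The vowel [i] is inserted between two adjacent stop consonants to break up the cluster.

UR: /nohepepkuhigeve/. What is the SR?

noepepikuigeve

Rule 1 (intervocalic h-deletion): /h/ occurs between vowels /o/ and /e/, so it deletes. /h/ occurs between vowels /u/ and /i/, so it deletes. /nohepepkuhigeve/ → noepepkuigeve.
Rule 2 (high vowel syncope): no segment meets the environment; /noepepkuigeve/ is unchanged.
Rule 3 (stop-cluster i-epenthesis): /p/ and /k/ form a stop–stop cluster, so [i] is inserted between them. /noepepkuigeve/ → noepepikuigeve.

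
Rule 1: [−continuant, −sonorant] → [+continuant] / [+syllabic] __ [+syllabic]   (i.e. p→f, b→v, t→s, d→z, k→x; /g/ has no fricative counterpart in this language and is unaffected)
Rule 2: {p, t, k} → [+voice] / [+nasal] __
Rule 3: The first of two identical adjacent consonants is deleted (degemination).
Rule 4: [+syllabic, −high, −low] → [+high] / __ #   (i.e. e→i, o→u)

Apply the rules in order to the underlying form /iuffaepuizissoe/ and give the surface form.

Rule 1 (intervocalic spirantization): /p/ is a stop between vowels /e/ and /u/, so it spirantizes to the fricative [f]. /iuffaepuizissoe/ → iuffaefuizissoe.
Rule 2 (post-nasal voicing): no segment meets the environment; /iuffaefuizissoe/ is unchanged.
Rule 3 (degemination): /ff/ is a geminate; the first /f/ deletes. /ss/ is a geminate; the first /s/ deletes. /iuffaefuizissoe/ → iufaefuizisoe.
Rule 4 (final vowel raising): /e/ is a mid vowel in word-final position, so it raises to [i]. /iufaefuizisoe/ → iufaefuizisoi.

iufaefuizisoi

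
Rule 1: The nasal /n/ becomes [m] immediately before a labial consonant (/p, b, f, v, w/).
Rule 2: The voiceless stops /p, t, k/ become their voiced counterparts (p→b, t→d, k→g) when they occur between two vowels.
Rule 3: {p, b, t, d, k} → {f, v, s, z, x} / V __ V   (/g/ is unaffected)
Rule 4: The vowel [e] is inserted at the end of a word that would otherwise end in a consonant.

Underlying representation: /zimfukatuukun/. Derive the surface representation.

Rule 1 (nasal place assimilation): no segment meets the environment; /zimfukatuukun/ is unchanged.
Rule 2 (intervocalic voicing): /k/ is a voiceless stop between vowels /u/ and /a/, so it voices to [g]. /t/ is a voiceless stop between vowels /a/ and /u/, so it voices to [d]. /k/ is a voiceless stop between vowels /u/ and /u/, so it voices to [g]. /zimfukatuukun/ → zimfugaduugun.
Rule 3 (intervocalic spirantization): /d/ is a stop between vowels /a/ and /u/, so it spirantizes to the fricative [z]. /zimfugaduugun/ → zimfugazuugun.
Rule 4 (final e-epenthesis): the form ends in the consonant /n/, so [e] is inserted word-finally. /zimfugazuugun/ → zimfugazuugune.

zimfugazuugune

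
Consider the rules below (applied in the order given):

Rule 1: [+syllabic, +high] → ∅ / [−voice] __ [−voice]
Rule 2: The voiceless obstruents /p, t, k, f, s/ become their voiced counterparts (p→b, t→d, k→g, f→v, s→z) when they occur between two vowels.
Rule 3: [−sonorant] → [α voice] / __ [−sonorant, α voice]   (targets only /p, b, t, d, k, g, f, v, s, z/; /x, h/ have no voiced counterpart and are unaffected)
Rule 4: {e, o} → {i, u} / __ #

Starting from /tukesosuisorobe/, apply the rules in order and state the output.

Rule 1 (high vowel syncope): /u/ is a high vowel flanked by voiceless consonants /t/ and /k/, so it deletes. /tukesosuisorobe/ → tkesosuisorobe.
Rule 2 (intervocalic voicing): /s/ is a voiceless obstruent between vowels /e/ and /o/, so it voices to [z]. /s/ is a voiceless obstruent between vowels /o/ and /u/, so it voices to [z]. /s/ is a voiceless obstruent between vowels /i/ and /o/, so it voices to [z]. /tkesosuisorobe/ → tkezozuizorobe.
Rule 3 (regressive voicing assimilation): no segment meets the environment; /tkezozuizorobe/ is unchanged.
Rule 4 (final vowel raising): /e/ is a mid vowel in word-final position, so it raises to [i]. /tkezozuizorobe/ → tkezozuizorobi.

tkezozuizorobi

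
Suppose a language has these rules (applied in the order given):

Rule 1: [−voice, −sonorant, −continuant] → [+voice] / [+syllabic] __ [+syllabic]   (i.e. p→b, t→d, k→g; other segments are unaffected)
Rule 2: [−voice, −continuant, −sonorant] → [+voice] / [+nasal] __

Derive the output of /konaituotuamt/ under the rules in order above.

konaiduoduamd

Rule 1 (intervocalic voicing): /t/ is a voiceless stop between vowels /i/ and /u/, so it voices to [d]. /t/ is a voiceless stop between vowels /o/ and /u/, so it voices to [d]. /konaituotuamt/ → konaiduoduamt.
Rule 2 (post-nasal voicing): /t/ is a voiceless stop immediately after the nasal /m/, so it voices to [d]. /konaiduoduamt/ → konaiduoduamd.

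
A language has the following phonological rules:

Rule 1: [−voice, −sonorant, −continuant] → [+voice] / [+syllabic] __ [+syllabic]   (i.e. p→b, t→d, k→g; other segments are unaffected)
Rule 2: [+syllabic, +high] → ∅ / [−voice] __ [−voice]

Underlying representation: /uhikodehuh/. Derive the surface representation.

uhigodehh

Rule 1 (intervocalic voicing): /k/ is a voiceless stop between vowels /i/ and /o/, so it voices to [g]. /uhikodehuh/ → uhigodehuh.
Rule 2 (high vowel syncope): /u/ is a high vowel flanked by voiceless consonants /h/ and /h/, so it deletes. /uhigodehuh/ → uhigodehh.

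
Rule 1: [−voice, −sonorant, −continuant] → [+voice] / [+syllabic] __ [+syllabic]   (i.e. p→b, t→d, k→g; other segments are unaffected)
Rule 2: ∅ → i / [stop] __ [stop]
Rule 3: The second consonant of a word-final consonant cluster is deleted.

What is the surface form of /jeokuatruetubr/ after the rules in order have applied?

Rule 1 (intervocalic voicing): /k/ is a voiceless stop between vowels /o/ and /u/, so it voices to [g]. /t/ is a voiceless stop between vowels /e/ and /u/, so it voices to [d]. /jeokuatruetubr/ → jeoguatruedubr.
Rule 2 (stop-cluster i-epenthesis): no segment meets the environment; /jeoguatruedubr/ is unchanged.
Rule 3 (final cluster simplification): /r/ is the second consonant of a word-final cluster /br/, so it deletes. /jeoguatruedubr/ → jeoguatruedub.

jeoguatruedub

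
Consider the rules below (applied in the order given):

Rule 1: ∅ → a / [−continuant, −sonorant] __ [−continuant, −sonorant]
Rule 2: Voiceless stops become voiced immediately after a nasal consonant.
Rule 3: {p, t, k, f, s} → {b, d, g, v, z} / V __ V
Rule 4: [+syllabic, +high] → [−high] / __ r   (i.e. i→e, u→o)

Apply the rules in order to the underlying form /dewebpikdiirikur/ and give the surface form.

Rule 1 (stop-cluster a-epenthesis): /b/ and /p/ form a stop–stop cluster, so [a] is inserted between them. /k/ and /d/ form a stop–stop cluster, so [a] is inserted between them. /dewebpikdiirikur/ → dewebapikadiirikur.
Rule 2 (post-nasal voicing): no segment meets the environment; /dewebapikadiirikur/ is unchanged.
Rule 3 (intervocalic voicing): /p/ is a voiceless obstruent between vowels /a/ and /i/, so it voices to [b]. /k/ is a voiceless obstruent between vowels /i/ and /a/, so it voices to [g]. /k/ is a voiceless obstruent between vowels /i/ and /u/, so it voices to [g]. /dewebapikadiirikur/ → dewebabigadiirigur.
Rule 4 (pre-rhotic lowering): /i/ is a high vowel immediately before /r/, so it lowers to [e]. /u/ is a high vowel immediately before /r/, so it lowers to [o]. /dewebabigadiirigur/ → dewebabigadierigor.

dewebabigadierigor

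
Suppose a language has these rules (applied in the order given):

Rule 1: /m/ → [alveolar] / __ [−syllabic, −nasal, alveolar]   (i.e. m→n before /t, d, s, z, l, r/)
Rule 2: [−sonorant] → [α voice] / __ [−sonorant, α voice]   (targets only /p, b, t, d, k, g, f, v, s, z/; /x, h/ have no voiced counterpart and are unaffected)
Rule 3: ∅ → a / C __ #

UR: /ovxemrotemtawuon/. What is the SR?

ofxenrotentawuona

Rule 1 (nasal place assimilation): /m/ precedes the alveolar consonant /r/, so it assimilates in place to [n]. /m/ precedes the alveolar consonant /t/, so it assimilates in place to [n]. /ovxemrotemtawuon/ → ovxenrotentawuon.
Rule 2 (regressive voicing assimilation): /v/ precedes the voiceless obstruent /x/, so it devoices to [f] by assimilation. /ovxenrotentawuon/ → ofxenrotentawuon.
Rule 3 (final a-epenthesis): the form ends in the consonant /n/, so [a] is inserted word-finally. /ofxenrotentawuon/ → ofxenrotentawuona.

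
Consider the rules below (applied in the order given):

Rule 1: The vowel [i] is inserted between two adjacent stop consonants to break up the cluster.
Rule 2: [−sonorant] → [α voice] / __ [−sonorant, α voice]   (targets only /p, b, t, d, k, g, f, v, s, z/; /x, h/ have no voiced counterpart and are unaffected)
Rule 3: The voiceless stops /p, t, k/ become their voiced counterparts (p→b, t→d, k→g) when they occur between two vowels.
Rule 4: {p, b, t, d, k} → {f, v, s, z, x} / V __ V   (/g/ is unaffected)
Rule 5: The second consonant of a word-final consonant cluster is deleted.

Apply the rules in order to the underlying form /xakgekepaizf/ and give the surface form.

Rule 1 (stop-cluster i-epenthesis): /k/ and /g/ form a stop–stop cluster, so [i] is inserted between them. /xakgekepaizf/ → xakigekepaizf.
Rule 2 (regressive voicing assimilation): /z/ precedes the voiceless obstruent /f/, so it devoices to [s] by assimilation. /xakigekepaizf/ → xakigekepaisf.
Rule 3 (intervocalic voicing): /k/ is a voiceless stop between vowels /a/ and /i/, so it voices to [g]. /k/ is a voiceless stop between vowels /e/ and /e/, so it voices to [g]. /p/ is a voiceless stop between vowels /e/ and /a/, so it voices to [b]. /xakigekepaisf/ → xagigegebaisf.
Rule 4 (intervocalic spirantization): /b/ is a stop between vowels /e/ and /a/, so it spirantizes to the fricative [v]. /xagigegebaisf/ → xagigegevaisf.
Rule 5 (final cluster simplification): /f/ is the second consonant of a word-final cluster /sf/, so it deletes. /xagigegevaisf/ → xagigegevais.

xagigegevais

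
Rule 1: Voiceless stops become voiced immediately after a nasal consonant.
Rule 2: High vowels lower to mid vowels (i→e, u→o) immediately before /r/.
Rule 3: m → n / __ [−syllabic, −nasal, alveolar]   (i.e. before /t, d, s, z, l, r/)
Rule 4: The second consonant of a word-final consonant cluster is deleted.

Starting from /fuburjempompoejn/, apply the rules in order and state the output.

fuborjembomboej

Rule 1 (post-nasal voicing): /p/ is a voiceless stop immediately after the nasal /m/, so it voices to [b]. /p/ is a voiceless stop immediately after the nasal /m/, so it voices to [b]. /fuburjempompoejn/ → fuburjembomboejn.
Rule 2 (pre-rhotic lowering): /u/ is a high vowel immediately before /r/, so it lowers to [o]. /fuburjembomboejn/ → fuborjembomboejn.
Rule 3 (nasal place assimilation): no segment meets the environment; /fuborjembomboejn/ is unchanged.
Rule 4 (final cluster simplification): /n/ is the second consonant of a word-final cluster /jn/, so it deletes. /fuborjembomboejn/ → fuborjembomboej.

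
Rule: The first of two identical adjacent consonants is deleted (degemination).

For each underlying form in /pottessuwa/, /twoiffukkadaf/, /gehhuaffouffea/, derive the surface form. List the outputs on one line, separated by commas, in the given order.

potesuwa, twoifukadaf, gehuafoufea

/pottessuwa/: /tt/ is a geminate; the first /t/ deletes. /ss/ is a geminate; the first /s/ deletes. → [potesuwa].
/twoiffukkadaf/: /ff/ is a geminate; the first /f/ deletes. /kk/ is a geminate; the first /k/ deletes. → [twoifukadaf].
/gehhuaffouffea/: /hh/ is a geminate; the first /h/ deletes. /ff/ is a geminate; the first /f/ deletes. /ff/ is a geminate; the first /f/ deletes. → [gehuafoufea].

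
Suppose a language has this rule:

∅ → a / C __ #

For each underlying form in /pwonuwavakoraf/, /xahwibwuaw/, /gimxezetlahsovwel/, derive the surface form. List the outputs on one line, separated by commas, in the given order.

pwonuwavakorafa, xahwibwuawa, gimxezetlahsovwela

/pwonuwavakoraf/: the form ends in the consonant /f/, so [a] is inserted word-finally. → [pwonuwavakorafa].
/xahwibwuaw/: the form ends in the consonant /w/, so [a] is inserted word-finally. → [xahwibwuawa].
/gimxezetlahsovwel/: the form ends in the consonant /l/, so [a] is inserted word-finally. → [gimxezetlahsovwela].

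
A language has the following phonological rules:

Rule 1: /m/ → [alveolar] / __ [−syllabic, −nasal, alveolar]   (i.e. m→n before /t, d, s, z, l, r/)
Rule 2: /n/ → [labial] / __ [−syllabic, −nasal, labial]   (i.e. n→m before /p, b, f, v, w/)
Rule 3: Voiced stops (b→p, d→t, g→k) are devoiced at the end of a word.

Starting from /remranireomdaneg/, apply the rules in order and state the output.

Rule 1 (nasal place assimilation): /m/ precedes the alveolar consonant /r/, so it assimilates in place to [n]. /m/ precedes the alveolar consonant /d/, so it assimilates in place to [n]. /remranireomdaneg/ → renranireondaneg.
Rule 2 (nasal place assimilation): no segment meets the environment; /renranireondaneg/ is unchanged.
Rule 3 (final devoicing): /g/ is a voiced stop in word-final position, so it devoices to [k]. /renranireondaneg/ → renranireondanek.

renranireondanek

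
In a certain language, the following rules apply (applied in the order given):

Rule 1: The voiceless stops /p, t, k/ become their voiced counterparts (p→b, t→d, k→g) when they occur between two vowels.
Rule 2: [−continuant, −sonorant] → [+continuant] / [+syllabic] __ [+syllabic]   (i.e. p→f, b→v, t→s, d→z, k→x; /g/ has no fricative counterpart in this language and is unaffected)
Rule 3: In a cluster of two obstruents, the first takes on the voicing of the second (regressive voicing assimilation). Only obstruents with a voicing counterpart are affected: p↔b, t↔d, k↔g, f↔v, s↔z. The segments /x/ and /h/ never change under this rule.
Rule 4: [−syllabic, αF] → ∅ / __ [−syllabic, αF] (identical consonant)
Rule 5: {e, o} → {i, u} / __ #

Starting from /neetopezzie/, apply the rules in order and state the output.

neezovezii

Rule 1 (intervocalic voicing): /t/ is a voiceless stop between vowels /e/ and /o/, so it voices to [d]. /p/ is a voiceless stop between vowels /o/ and /e/, so it voices to [b]. /neetopezzie/ → needobezzie.
Rule 2 (intervocalic spirantization): /d/ is a stop between vowels /e/ and /o/, so it spirantizes to the fricative [z]. /b/ is a stop between vowels /o/ and /e/, so it spirantizes to the fricative [v]. /needobezzie/ → neezovezzie.
Rule 3 (regressive voicing assimilation): no segment meets the environment; /neezovezzie/ is unchanged.
Rule 4 (degemination): /zz/ is a geminate; the first /z/ deletes. /neezovezzie/ → neezovezie.
Rule 5 (final vowel raising): /e/ is a mid vowel in word-final position, so it raises to [i]. /neezovezie/ → neezovezii.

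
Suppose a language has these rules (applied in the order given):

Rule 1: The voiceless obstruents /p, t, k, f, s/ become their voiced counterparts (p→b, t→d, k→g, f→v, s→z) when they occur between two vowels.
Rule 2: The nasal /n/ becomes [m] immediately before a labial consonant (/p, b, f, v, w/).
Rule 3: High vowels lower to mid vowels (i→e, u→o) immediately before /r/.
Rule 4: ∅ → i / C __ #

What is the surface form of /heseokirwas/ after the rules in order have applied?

hezeogerwasi

Rule 1 (intervocalic voicing): /s/ is a voiceless obstruent between vowels /e/ and /e/, so it voices to [z]. /k/ is a voiceless obstruent between vowels /o/ and /i/, so it voices to [g]. /heseokirwas/ → hezeogirwas.
Rule 2 (nasal place assimilation): no segment meets the environment; /hezeogirwas/ is unchanged.
Rule 3 (pre-rhotic lowering): /i/ is a high vowel immediately before /r/, so it lowers to [e]. /hezeogirwas/ → hezeogerwas.
Rule 4 (final i-epenthesis): the form ends in the consonant /s/, so [i] is inserted word-finally. /hezeogerwas/ → hezeogerwasi.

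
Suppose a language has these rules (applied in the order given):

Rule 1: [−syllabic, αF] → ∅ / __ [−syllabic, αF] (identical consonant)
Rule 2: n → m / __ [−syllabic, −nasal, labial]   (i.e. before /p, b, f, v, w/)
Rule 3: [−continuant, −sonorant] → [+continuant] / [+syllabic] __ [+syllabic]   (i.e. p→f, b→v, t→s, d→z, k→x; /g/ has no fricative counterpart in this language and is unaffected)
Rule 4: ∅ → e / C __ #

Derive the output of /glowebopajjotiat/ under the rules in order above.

glowevofajosiate

Rule 1 (degemination): /jj/ is a geminate; the first /j/ deletes. /glowebopajjotiat/ → glowebopajotiat.
Rule 2 (nasal place assimilation): no segment meets the environment; /glowebopajotiat/ is unchanged.
Rule 3 (intervocalic spirantization): /b/ is a stop between vowels /e/ and /o/, so it spirantizes to the fricative [v]. /p/ is a stop between vowels /o/ and /a/, so it spirantizes to the fricative [f]. /t/ is a stop between vowels /o/ and /i/, so it spirantizes to the fricative [s]. /glowebopajotiat/ → glowevofajosiat.
Rule 4 (final e-epenthesis): the form ends in the consonant /t/, so [e] is inserted word-finally. /glowevofajosiat/ → glowevofajosiate.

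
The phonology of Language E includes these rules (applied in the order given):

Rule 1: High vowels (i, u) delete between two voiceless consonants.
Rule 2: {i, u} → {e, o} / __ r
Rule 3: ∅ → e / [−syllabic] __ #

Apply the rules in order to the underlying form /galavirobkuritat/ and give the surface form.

Rule 1 (high vowel syncope): no segment meets the environment; /galavirobkuritat/ is unchanged.
Rule 2 (pre-rhotic lowering): /i/ is a high vowel immediately before /r/, so it lowers to [e]. /u/ is a high vowel immediately before /r/, so it lowers to [o]. /galavirobkuritat/ → galaverobkoritat.
Rule 3 (final e-epenthesis): the form ends in the consonant /t/, so [e] is inserted word-finally. /galaverobkoritat/ → galaverobkoritate.

galaverobkoritate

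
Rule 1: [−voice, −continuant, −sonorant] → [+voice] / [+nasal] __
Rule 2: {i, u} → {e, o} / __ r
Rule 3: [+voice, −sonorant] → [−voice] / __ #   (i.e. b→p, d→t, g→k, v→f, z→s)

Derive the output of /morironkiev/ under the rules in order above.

Rule 1 (post-nasal voicing): /k/ is a voiceless stop immediately after the nasal /n/, so it voices to [g]. /morironkiev/ → morirongiev.
Rule 2 (pre-rhotic lowering): /i/ is a high vowel immediately before /r/, so it lowers to [e]. /morirongiev/ → morerongiev.
Rule 3 (final devoicing): /v/ is a voiced obstruent in word-final position, so it devoices to [f]. /morerongiev/ → morerongief.

morerongief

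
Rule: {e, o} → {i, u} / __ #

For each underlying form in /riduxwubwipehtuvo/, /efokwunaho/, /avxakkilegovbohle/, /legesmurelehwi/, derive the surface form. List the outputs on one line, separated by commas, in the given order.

riduxwubwipehtuvu, efokwunahu, avxakkilegovbohli, legesmurelehwi

/riduxwubwipehtuvo/: /o/ is a mid vowel in word-final position, so it raises to [u]. → [riduxwubwipehtuvu].
/efokwunaho/: /o/ is a mid vowel in word-final position, so it raises to [u]. → [efokwunahu].
/avxakkilegovbohle/: /e/ is a mid vowel in word-final position, so it raises to [i]. → [avxakkilegovbohli].
/legesmurelehwi/: the rule's environment is not met; surfaces unchanged as [legesmurelehwi].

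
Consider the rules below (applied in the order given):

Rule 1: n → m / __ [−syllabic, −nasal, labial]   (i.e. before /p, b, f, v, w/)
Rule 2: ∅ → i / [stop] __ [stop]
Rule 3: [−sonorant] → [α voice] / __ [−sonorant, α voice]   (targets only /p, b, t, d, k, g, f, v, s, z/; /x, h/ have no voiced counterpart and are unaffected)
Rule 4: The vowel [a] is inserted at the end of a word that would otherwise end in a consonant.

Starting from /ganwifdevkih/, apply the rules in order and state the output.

Rule 1 (nasal place assimilation): /n/ precedes the labial consonant /w/, so it assimilates in place to [m]. /ganwifdevkih/ → gamwifdevkih.
Rule 2 (stop-cluster i-epenthesis): no segment meets the environment; /gamwifdevkih/ is unchanged.
Rule 3 (regressive voicing assimilation): /f/ precedes the voiced obstruent /d/, so it voices to [v] by assimilation. /v/ precedes the voiceless obstruent /k/, so it devoices to [f] by assimilation. /gamwifdevkih/ → gamwivdefkih.
Rule 4 (final a-epenthesis): the form ends in the consonant /h/, so [a] is inserted word-finally. /gamwivdefkih/ → gamwivdefkiha.

gamwivdefkiha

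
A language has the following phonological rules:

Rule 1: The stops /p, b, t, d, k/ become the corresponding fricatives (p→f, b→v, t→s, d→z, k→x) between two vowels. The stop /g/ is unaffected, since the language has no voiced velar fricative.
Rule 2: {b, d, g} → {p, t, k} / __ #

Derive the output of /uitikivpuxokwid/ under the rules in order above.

Rule 1 (intervocalic spirantization): /t/ is a stop between vowels /i/ and /i/, so it spirantizes to the fricative [s]. /k/ is a stop between vowels /i/ and /i/, so it spirantizes to the fricative [x]. /uitikivpuxokwid/ → uisixivpuxokwid.
Rule 2 (final devoicing): /d/ is a voiced stop in word-final position, so it devoices to [t]. /uisixivpuxokwid/ → uisixivpuxokwit.

uisixivpuxokwit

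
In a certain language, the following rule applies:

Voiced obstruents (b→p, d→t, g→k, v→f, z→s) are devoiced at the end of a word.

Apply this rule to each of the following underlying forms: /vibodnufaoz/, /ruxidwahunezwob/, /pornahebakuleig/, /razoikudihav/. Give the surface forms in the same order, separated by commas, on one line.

/vibodnufaoz/: /z/ is a voiced obstruent in word-final position, so it devoices to [s]. → [vibodnufaos].
/ruxidwahunezwob/: /b/ is a voiced obstruent in word-final position, so it devoices to [p]. → [ruxidwahunezwop].
/pornahebakuleig/: /g/ is a voiced obstruent in word-final position, so it devoices to [k]. → [pornahebakuleik].
/razoikudihav/: /v/ is a voiced obstruent in word-final position, so it devoices to [f]. → [razoikudihaf].

vibodnufaos, ruxidwahunezwop, pornahebakuleik, razoikudihaf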